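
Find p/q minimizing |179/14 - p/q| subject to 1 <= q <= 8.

64/5

Expand x = 179/14 as a continued fraction with the Euclidean algorithm:
  179 = 12*14 + 11, so a_0 = 12.
  14 = 1*11 + 3, so a_1 = 1.
  11 = 3*3 + 2, so a_2 = 3.
  3 = 1*2 + 1, so a_3 = 1.
  2 = 2*1 + 0, so a_4 = 2.
so x = [12; 1, 3, 1, 2].
Convergents (p_i = a_i*p_{i-1} + p_{i-2}, q_i = a_i*q_{i-1} + q_{i-2} with p_{-2}=0, p_{-1}=1, q_{-2}=1, q_{-1}=0), until the denominator exceeds 8:
  i=0: a_0=12, p_0 = 12*1 + 0 = 12, q_0 = 12*0 + 1 = 1.
  i=1: a_1=1, p_1 = 1*12 + 1 = 13, q_1 = 1*1 + 0 = 1.
  i=2: a_2=3, p_2 = 3*13 + 12 = 51, q_2 = 3*1 + 1 = 4.
  i=3: a_3=1, p_3 = 1*51 + 13 = 64, q_3 = 1*4 + 1 = 5.
  i=4: a_4=2, p_4 = 2*64 + 51 = 179, q_4 = 2*5 + 4 = 14.
q_4 = 14 > 8, so the last convergent with denominator <= 8 is p_3/q_3 = 64/5.
The closest fraction with denominator <= 8 is either p_3/q_3 or the intermediate fraction (k*p_3 + p_2)/(k*q_3 + q_2) with the largest k >= 1 whose denominator stays <= 8; these approach x as k grows, and every other convergent or intermediate fraction in range is farther away.
Largest k: floor((8 - q_2)/q_3) = floor((8 - 4)/5) = 0.
Since k = 0, no intermediate fraction beyond p_3/q_3 has denominator <= 8, so the convergent 64/5 is the closest (its error is |179*5 - 64*14|/(14*5) = 1/70).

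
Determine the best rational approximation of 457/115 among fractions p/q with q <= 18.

Expand x = 457/115 as a continued fraction with the Euclidean algorithm:
  457 = 3*115 + 112, so a_0 = 3.
  115 = 1*112 + 3, so a_1 = 1.
  112 = 37*3 + 1, so a_2 = 37.
  3 = 3*1 + 0, so a_3 = 3.
so x = [3; 1, 37, 3].
Convergents (p_i = a_i*p_{i-1} + p_{i-2}, q_i = a_i*q_{i-1} + q_{i-2} with p_{-2}=0, p_{-1}=1, q_{-2}=1, q_{-1}=0), until the denominator exceeds 18:
  i=0: a_0=3, p_0 = 3*1 + 0 = 3, q_0 = 3*0 + 1 = 1.
  i=1: a_1=1, p_1 = 1*3 + 1 = 4, q_1 = 1*1 + 0 = 1.
  i=2: a_2=37, p_2 = 37*4 + 3 = 151, q_2 = 37*1 + 1 = 38.
q_2 = 38 > 18, so the last convergent with denominator <= 18 is p_1/q_1 = 4/1.
The closest fraction with denominator <= 18 is either p_1/q_1 or the intermediate fraction (k*p_1 + p_0)/(k*q_1 + q_0) with the largest k >= 1 whose denominator stays <= 18; these approach x as k grows, and every other convergent or intermediate fraction in range is farther away.
Largest k: floor((18 - q_0)/q_1) = floor((18 - 1)/1) = 17.
That gives (17*4 + 3)/(17*1 + 1) = 71/18.
Compare the errors: |x - 4/1| = |457*1 - 4*115|/(115*1) = 3/115, and |x - 71/18| = |457*18 - 71*115|/(115*18) = 61/2070.
Cross-multiplying, 3*2070 = 6210 < 7015 = 61*115, so 3/115 is smaller: the convergent 4/1 is closer to x than 71/18.

4/1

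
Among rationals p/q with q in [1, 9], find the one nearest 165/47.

7/2

Expand x = 165/47 as a continued fraction with the Euclidean algorithm:
  165 = 3*47 + 24, so a_0 = 3.
  47 = 1*24 + 23, so a_1 = 1.
  24 = 1*23 + 1, so a_2 = 1.
  23 = 23*1 + 0, so a_3 = 23.
so x = [3; 1, 1, 23].
Convergents (p_i = a_i*p_{i-1} + p_{i-2}, q_i = a_i*q_{i-1} + q_{i-2} with p_{-2}=0, p_{-1}=1, q_{-2}=1, q_{-1}=0), until the denominator exceeds 9:
  i=0: a_0=3, p_0 = 3*1 + 0 = 3, q_0 = 3*0 + 1 = 1.
  i=1: a_1=1, p_1 = 1*3 + 1 = 4, q_1 = 1*1 + 0 = 1.
  i=2: a_2=1, p_2 = 1*4 + 3 = 7, q_2 = 1*1 + 1 = 2.
  i=3: a_3=23, p_3 = 23*7 + 4 = 165, q_3 = 23*2 + 1 = 47.
q_3 = 47 > 9, so the last convergent with denominator <= 9 is p_2/q_2 = 7/2.
The closest fraction with denominator <= 9 is either p_2/q_2 or the intermediate fraction (k*p_2 + p_1)/(k*q_2 + q_1) with the largest k >= 1 whose denominator stays <= 9; these approach x as k grows, and every other convergent or intermediate fraction in range is farther away.
Largest k: floor((9 - q_1)/q_2) = floor((9 - 1)/2) = 4.
That gives (4*7 + 4)/(4*2 + 1) = 32/9.
Compare the errors: |x - 7/2| = |165*2 - 7*47|/(47*2) = 1/94, and |x - 32/9| = |165*9 - 32*47|/(47*9) = 19/423.
Cross-multiplying, 1*423 = 423 < 1786 = 19*94, so 1/94 is smaller: the convergent 7/2 is closer to x than 32/9.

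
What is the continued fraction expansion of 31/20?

[1; 1, 1, 4, 2]

Run the Euclidean algorithm on 31 and 20; the successive quotients are the partial quotients a_0, a_1, ... (each step inverts the fractional part left over by the previous one):
  31 = 1*20 + 11, so a_0 = 1.
  20 = 1*11 + 9, so a_1 = 1.
  11 = 1*9 + 2, so a_2 = 1.
  9 = 4*2 + 1, so a_3 = 4.
  2 = 2*1 + 0, so a_4 = 2.
The remainder reaches 0 after 5 divisions, so the expansion has 5 partial quotients, read off in order.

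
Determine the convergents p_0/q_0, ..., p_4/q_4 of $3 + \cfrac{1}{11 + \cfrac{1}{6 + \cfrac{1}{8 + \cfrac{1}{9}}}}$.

Using the convergent recurrence p_i = a_i*p_{i-1} + p_{i-2}, q_i = a_i*q_{i-1} + q_{i-2} with p_{-2}=0, p_{-1}=1, q_{-2}=1, q_{-1}=0:
  i=0: a_0=3, p_0 = 3*1 + 0 = 3, q_0 = 3*0 + 1 = 1.
  i=1: a_1=11, p_1 = 11*3 + 1 = 34, q_1 = 11*1 + 0 = 11.
  i=2: a_2=6, p_2 = 6*34 + 3 = 207, q_2 = 6*11 + 1 = 67.
  i=3: a_3=8, p_3 = 8*207 + 34 = 1690, q_3 = 8*67 + 11 = 547.
  i=4: a_4=9, p_4 = 9*1690 + 207 = 15417, q_4 = 9*547 + 67 = 4990.

3/1, 34/11, 207/67, 1690/547, 15417/4990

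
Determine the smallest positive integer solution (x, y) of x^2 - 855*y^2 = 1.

First expand sqrt(855) as a continued fraction. With x_i = (sqrt(855) + m_i)/d_i and (m_0, d_0) = (0, 1): a_0 = floor(sqrt(855)) = 29, since 29^2 = 841 <= 855 < 900 = 30^2.
Iterate m_{i+1} = d_i*a_i - m_i, d_{i+1} = (855 - m_{i+1}^2)/d_i, a_{i+1} = floor((a_0 + m_{i+1})/d_{i+1}):
  m_1 = 1*29 - 0 = 29, d_1 = (855 - 29^2)/1 = 14/1 = 14, a_1 = floor((29 + 29)/14) = 4.
  m_2 = 14*4 - 29 = 27, d_2 = (855 - 27^2)/14 = 126/14 = 9, a_2 = floor((29 + 27)/9) = 6.
  m_3 = 9*6 - 27 = 27, d_3 = (855 - 27^2)/9 = 126/9 = 14, a_3 = floor((29 + 27)/14) = 4.
  m_4 = 14*4 - 27 = 29, d_4 = (855 - 29^2)/14 = 14/14 = 1, a_4 = floor((29 + 29)/1) = 58.
  m_5 = 1*58 - 29 = 29, d_5 = (855 - 29^2)/1 = 14/1 = 14: (m_5, d_5) = (m_1, d_1) = (29, 14), so from here the quotients repeat a_1, ..., a_4; the period length is 4.
So sqrt(855) = [29; (4, 6, 4, 58)] with period length k = 4.
k is even, so the fundamental solution of x^2 - 855y^2 = 1 is (p_{k-1}, q_{k-1}) = (p_3, q_3); compute convergents through index 3.
Convergents (p_i = a_i*p_{i-1} + p_{i-2}, q_i = a_i*q_{i-1} + q_{i-2} with p_{-2}=0, p_{-1}=1, q_{-2}=1, q_{-1}=0):
  i=0: a_0=29, p_0 = 29*1 + 0 = 29, q_0 = 29*0 + 1 = 1.
  i=1: a_1=4, p_1 = 4*29 + 1 = 117, q_1 = 4*1 + 0 = 4.
  i=2: a_2=6, p_2 = 6*117 + 29 = 731, q_2 = 6*4 + 1 = 25.
  i=3: a_3=4, p_3 = 4*731 + 117 = 3041, q_3 = 4*25 + 4 = 104.
Check: 3041^2 - 855*104^2 = 9247681 - 9247680 = 1, so (x, y) = (3041, 104) solves the equation, and by the theorem it is the least positive solution.

(x, y) = (3041, 104)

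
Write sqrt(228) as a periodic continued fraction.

Write x_i = (sqrt(228) + m_i)/d_i with (m_0, d_0) = (0, 1). a_0 = floor(sqrt(228)) = 15, since 15^2 = 225 <= 228 < 256 = 16^2.
Iterate m_{i+1} = d_i*a_i - m_i, d_{i+1} = (228 - m_{i+1}^2)/d_i, a_{i+1} = floor((a_0 + m_{i+1})/d_{i+1}):
  m_1 = 1*15 - 0 = 15, d_1 = (228 - 15^2)/1 = 3/1 = 3, a_1 = floor((15 + 15)/3) = 10.
  m_2 = 3*10 - 15 = 15, d_2 = (228 - 15^2)/3 = 3/3 = 1, a_2 = floor((15 + 15)/1) = 30.
  m_3 = 1*30 - 15 = 15, d_3 = (228 - 15^2)/1 = 3/1 = 3: (m_3, d_3) = (m_1, d_1) = (15, 3), so from here the quotients repeat a_1, a_2; the period length is 2.
Hence the expansion of sqrt(228) is a_0 = 15 followed by the repeating block 10, 30 (period 2).

[15; (10, 30)]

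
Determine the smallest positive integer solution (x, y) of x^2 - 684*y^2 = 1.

(x, y) = (57799, 2210)

First expand sqrt(684) as a continued fraction. With x_i = (sqrt(684) + m_i)/d_i and (m_0, d_0) = (0, 1): a_0 = floor(sqrt(684)) = 26, since 26^2 = 676 <= 684 < 729 = 27^2.
Iterate m_{i+1} = d_i*a_i - m_i, d_{i+1} = (684 - m_{i+1}^2)/d_i, a_{i+1} = floor((a_0 + m_{i+1})/d_{i+1}):
  m_1 = 1*26 - 0 = 26, d_1 = (684 - 26^2)/1 = 8/1 = 8, a_1 = floor((26 + 26)/8) = 6.
  m_2 = 8*6 - 26 = 22, d_2 = (684 - 22^2)/8 = 200/8 = 25, a_2 = floor((26 + 22)/25) = 1.
  m_3 = 25*1 - 22 = 3, d_3 = (684 - 3^2)/25 = 675/25 = 27, a_3 = floor((26 + 3)/27) = 1.
  m_4 = 27*1 - 3 = 24, d_4 = (684 - 24^2)/27 = 108/27 = 4, a_4 = floor((26 + 24)/4) = 12.
  m_5 = 4*12 - 24 = 24, d_5 = (684 - 24^2)/4 = 108/4 = 27, a_5 = floor((26 + 24)/27) = 1.
  m_6 = 27*1 - 24 = 3, d_6 = (684 - 3^2)/27 = 675/27 = 25, a_6 = floor((26 + 3)/25) = 1.
  m_7 = 25*1 - 3 = 22, d_7 = (684 - 22^2)/25 = 200/25 = 8, a_7 = floor((26 + 22)/8) = 6.
  m_8 = 8*6 - 22 = 26, d_8 = (684 - 26^2)/8 = 8/8 = 1, a_8 = floor((26 + 26)/1) = 52.
  m_9 = 1*52 - 26 = 26, d_9 = (684 - 26^2)/1 = 8/1 = 8: (m_9, d_9) = (m_1, d_1) = (26, 8), so from here the quotients repeat a_1, ..., a_8; the period length is 8.
So sqrt(684) = [26; (6, 1, 1, 12, 1, 1, 6, 52)] with period length k = 8.
k is even, so the fundamental solution of x^2 - 684y^2 = 1 is (p_{k-1}, q_{k-1}) = (p_7, q_7); compute convergents through index 7.
Convergents (p_i = a_i*p_{i-1} + p_{i-2}, q_i = a_i*q_{i-1} + q_{i-2} with p_{-2}=0, p_{-1}=1, q_{-2}=1, q_{-1}=0):
  i=0: a_0=26, p_0 = 26*1 + 0 = 26, q_0 = 26*0 + 1 = 1.
  i=1: a_1=6, p_1 = 6*26 + 1 = 157, q_1 = 6*1 + 0 = 6.
  i=2: a_2=1, p_2 = 1*157 + 26 = 183, q_2 = 1*6 + 1 = 7.
  i=3: a_3=1, p_3 = 1*183 + 157 = 340, q_3 = 1*7 + 6 = 13.
  i=4: a_4=12, p_4 = 12*340 + 183 = 4263, q_4 = 12*13 + 7 = 163.
  i=5: a_5=1, p_5 = 1*4263 + 340 = 4603, q_5 = 1*163 + 13 = 176.
  i=6: a_6=1, p_6 = 1*4603 + 4263 = 8866, q_6 = 1*176 + 163 = 339.
  i=7: a_7=6, p_7 = 6*8866 + 4603 = 57799, q_7 = 6*339 + 176 = 2210.
Check: 57799^2 - 684*2210^2 = 3340724401 - 3340724400 = 1, so (x, y) = (57799, 2210) solves the equation, and by the theorem it is the least positive solution.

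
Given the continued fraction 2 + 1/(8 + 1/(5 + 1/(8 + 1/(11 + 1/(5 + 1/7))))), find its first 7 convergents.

2/1, 17/8, 87/41, 713/336, 7930/3737, 40363/19021, 290471/136884

Using the convergent recurrence p_i = a_i*p_{i-1} + p_{i-2}, q_i = a_i*q_{i-1} + q_{i-2} with p_{-2}=0, p_{-1}=1, q_{-2}=1, q_{-1}=0:
  i=0: a_0=2, p_0 = 2*1 + 0 = 2, q_0 = 2*0 + 1 = 1.
  i=1: a_1=8, p_1 = 8*2 + 1 = 17, q_1 = 8*1 + 0 = 8.
  i=2: a_2=5, p_2 = 5*17 + 2 = 87, q_2 = 5*8 + 1 = 41.
  i=3: a_3=8, p_3 = 8*87 + 17 = 713, q_3 = 8*41 + 8 = 336.
  i=4: a_4=11, p_4 = 11*713 + 87 = 7930, q_4 = 11*336 + 41 = 3737.
  i=5: a_5=5, p_5 = 5*7930 + 713 = 40363, q_5 = 5*3737 + 336 = 19021.
  i=6: a_6=7, p_6 = 7*40363 + 7930 = 290471, q_6 = 7*19021 + 3737 = 136884.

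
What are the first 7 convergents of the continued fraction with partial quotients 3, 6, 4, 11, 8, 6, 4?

3/1, 19/6, 79/25, 888/281, 7183/2273, 43986/13919, 183127/57949

Using the convergent recurrence p_i = a_i*p_{i-1} + p_{i-2}, q_i = a_i*q_{i-1} + q_{i-2} with p_{-2}=0, p_{-1}=1, q_{-2}=1, q_{-1}=0:
  i=0: a_0=3, p_0 = 3*1 + 0 = 3, q_0 = 3*0 + 1 = 1.
  i=1: a_1=6, p_1 = 6*3 + 1 = 19, q_1 = 6*1 + 0 = 6.
  i=2: a_2=4, p_2 = 4*19 + 3 = 79, q_2 = 4*6 + 1 = 25.
  i=3: a_3=11, p_3 = 11*79 + 19 = 888, q_3 = 11*25 + 6 = 281.
  i=4: a_4=8, p_4 = 8*888 + 79 = 7183, q_4 = 8*281 + 25 = 2273.
  i=5: a_5=6, p_5 = 6*7183 + 888 = 43986, q_5 = 6*2273 + 281 = 13919.
  i=6: a_6=4, p_6 = 4*43986 + 7183 = 183127, q_6 = 4*13919 + 2273 = 57949.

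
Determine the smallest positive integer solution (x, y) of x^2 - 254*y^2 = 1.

First expand sqrt(254) as a continued fraction. With x_i = (sqrt(254) + m_i)/d_i and (m_0, d_0) = (0, 1): a_0 = floor(sqrt(254)) = 15, since 15^2 = 225 <= 254 < 256 = 16^2.
Iterate m_{i+1} = d_i*a_i - m_i, d_{i+1} = (254 - m_{i+1}^2)/d_i, a_{i+1} = floor((a_0 + m_{i+1})/d_{i+1}):
  m_1 = 1*15 - 0 = 15, d_1 = (254 - 15^2)/1 = 29/1 = 29, a_1 = floor((15 + 15)/29) = 1.
  m_2 = 29*1 - 15 = 14, d_2 = (254 - 14^2)/29 = 58/29 = 2, a_2 = floor((15 + 14)/2) = 14.
  m_3 = 2*14 - 14 = 14, d_3 = (254 - 14^2)/2 = 58/2 = 29, a_3 = floor((15 + 14)/29) = 1.
  m_4 = 29*1 - 14 = 15, d_4 = (254 - 15^2)/29 = 29/29 = 1, a_4 = floor((15 + 15)/1) = 30.
  m_5 = 1*30 - 15 = 15, d_5 = (254 - 15^2)/1 = 29/1 = 29: (m_5, d_5) = (m_1, d_1) = (15, 29), so from here the quotients repeat a_1, ..., a_4; the period length is 4.
So sqrt(254) = [15; (1, 14, 1, 30)] with period length k = 4.
k is even, so the fundamental solution of x^2 - 254y^2 = 1 is (p_{k-1}, q_{k-1}) = (p_3, q_3); compute convergents through index 3.
Convergents (p_i = a_i*p_{i-1} + p_{i-2}, q_i = a_i*q_{i-1} + q_{i-2} with p_{-2}=0, p_{-1}=1, q_{-2}=1, q_{-1}=0):
  i=0: a_0=15, p_0 = 15*1 + 0 = 15, q_0 = 15*0 + 1 = 1.
  i=1: a_1=1, p_1 = 1*15 + 1 = 16, q_1 = 1*1 + 0 = 1.
  i=2: a_2=14, p_2 = 14*16 + 15 = 239, q_2 = 14*1 + 1 = 15.
  i=3: a_3=1, p_3 = 1*239 + 16 = 255, q_3 = 1*15 + 1 = 16.
Check: 255^2 - 254*16^2 = 65025 - 65024 = 1, so (x, y) = (255, 16) solves the equation, and by the theorem it is the least positive solution.

(x, y) = (255, 16)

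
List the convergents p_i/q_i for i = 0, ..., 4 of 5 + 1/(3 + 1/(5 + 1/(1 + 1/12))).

5/1, 16/3, 85/16, 101/19, 1297/244

Using the convergent recurrence p_i = a_i*p_{i-1} + p_{i-2}, q_i = a_i*q_{i-1} + q_{i-2} with p_{-2}=0, p_{-1}=1, q_{-2}=1, q_{-1}=0:
  i=0: a_0=5, p_0 = 5*1 + 0 = 5, q_0 = 5*0 + 1 = 1.
  i=1: a_1=3, p_1 = 3*5 + 1 = 16, q_1 = 3*1 + 0 = 3.
  i=2: a_2=5, p_2 = 5*16 + 5 = 85, q_2 = 5*3 + 1 = 16.
  i=3: a_3=1, p_3 = 1*85 + 16 = 101, q_3 = 1*16 + 3 = 19.
  i=4: a_4=12, p_4 = 12*101 + 85 = 1297, q_4 = 12*19 + 16 = 244.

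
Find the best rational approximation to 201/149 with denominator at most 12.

Expand x = 201/149 as a continued fraction with the Euclidean algorithm:
  201 = 1*149 + 52, so a_0 = 1.
  149 = 2*52 + 45, so a_1 = 2.
  52 = 1*45 + 7, so a_2 = 1.
  45 = 6*7 + 3, so a_3 = 6.
  7 = 2*3 + 1, so a_4 = 2.
  3 = 3*1 + 0, so a_5 = 3.
so x = [1; 2, 1, 6, 2, 3].
Convergents (p_i = a_i*p_{i-1} + p_{i-2}, q_i = a_i*q_{i-1} + q_{i-2} with p_{-2}=0, p_{-1}=1, q_{-2}=1, q_{-1}=0), until the denominator exceeds 12:
  i=0: a_0=1, p_0 = 1*1 + 0 = 1, q_0 = 1*0 + 1 = 1.
  i=1: a_1=2, p_1 = 2*1 + 1 = 3, q_1 = 2*1 + 0 = 2.
  i=2: a_2=1, p_2 = 1*3 + 1 = 4, q_2 = 1*2 + 1 = 3.
  i=3: a_3=6, p_3 = 6*4 + 3 = 27, q_3 = 6*3 + 2 = 20.
q_3 = 20 > 12, so the last convergent with denominator <= 12 is p_2/q_2 = 4/3.
The closest fraction with denominator <= 12 is either p_2/q_2 or the intermediate fraction (k*p_2 + p_1)/(k*q_2 + q_1) with the largest k >= 1 whose denominator stays <= 12; these approach x as k grows, and every other convergent or intermediate fraction in range is farther away.
Largest k: floor((12 - q_1)/q_2) = floor((12 - 2)/3) = 3.
That gives (3*4 + 3)/(3*3 + 2) = 15/11.
Compare the errors: |x - 4/3| = |201*3 - 4*149|/(149*3) = 7/447, and |x - 15/11| = |201*11 - 15*149|/(149*11) = 24/1639.
Cross-multiplying, 24*447 = 10728 < 11473 = 7*1639, so 24/1639 is smaller: the intermediate fraction 15/11 is closer to x than 4/3.

15/11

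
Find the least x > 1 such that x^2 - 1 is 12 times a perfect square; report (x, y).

First expand sqrt(12) as a continued fraction. With x_i = (sqrt(12) + m_i)/d_i and (m_0, d_0) = (0, 1): a_0 = floor(sqrt(12)) = 3, since 3^2 = 9 <= 12 < 16 = 4^2.
Iterate m_{i+1} = d_i*a_i - m_i, d_{i+1} = (12 - m_{i+1}^2)/d_i, a_{i+1} = floor((a_0 + m_{i+1})/d_{i+1}):
  m_1 = 1*3 - 0 = 3, d_1 = (12 - 3^2)/1 = 3/1 = 3, a_1 = floor((3 + 3)/3) = 2.
  m_2 = 3*2 - 3 = 3, d_2 = (12 - 3^2)/3 = 3/3 = 1, a_2 = floor((3 + 3)/1) = 6.
  m_3 = 1*6 - 3 = 3, d_3 = (12 - 3^2)/1 = 3/1 = 3: (m_3, d_3) = (m_1, d_1) = (3, 3), so from here the quotients repeat a_1, a_2; the period length is 2.
So sqrt(12) = [3; (2, 6)] with period length k = 2.
k is even, so the fundamental solution of x^2 - 12y^2 = 1 is (p_{k-1}, q_{k-1}) = (p_1, q_1); compute convergents through index 1.
Convergents (p_i = a_i*p_{i-1} + p_{i-2}, q_i = a_i*q_{i-1} + q_{i-2} with p_{-2}=0, p_{-1}=1, q_{-2}=1, q_{-1}=0):
  i=0: a_0=3, p_0 = 3*1 + 0 = 3, q_0 = 3*0 + 1 = 1.
  i=1: a_1=2, p_1 = 2*3 + 1 = 7, q_1 = 2*1 + 0 = 2.
Check: 7^2 - 12*2^2 = 49 - 48 = 1, so (x, y) = (7, 2) solves the equation, and by the theorem it is the least positive solution.

(x, y) = (7, 2)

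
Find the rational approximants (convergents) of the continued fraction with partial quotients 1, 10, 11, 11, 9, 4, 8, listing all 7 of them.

Using the convergent recurrence p_i = a_i*p_{i-1} + p_{i-2}, q_i = a_i*q_{i-1} + q_{i-2} with p_{-2}=0, p_{-1}=1, q_{-2}=1, q_{-1}=0:
  i=0: a_0=1, p_0 = 1*1 + 0 = 1, q_0 = 1*0 + 1 = 1.
  i=1: a_1=10, p_1 = 10*1 + 1 = 11, q_1 = 10*1 + 0 = 10.
  i=2: a_2=11, p_2 = 11*11 + 1 = 122, q_2 = 11*10 + 1 = 111.
  i=3: a_3=11, p_3 = 11*122 + 11 = 1353, q_3 = 11*111 + 10 = 1231.
  i=4: a_4=9, p_4 = 9*1353 + 122 = 12299, q_4 = 9*1231 + 111 = 11190.
  i=5: a_5=4, p_5 = 4*12299 + 1353 = 50549, q_5 = 4*11190 + 1231 = 45991.
  i=6: a_6=8, p_6 = 8*50549 + 12299 = 416691, q_6 = 8*45991 + 11190 = 379118.

1/1, 11/10, 122/111, 1353/1231, 12299/11190, 50549/45991, 416691/379118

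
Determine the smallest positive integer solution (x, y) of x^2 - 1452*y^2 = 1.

First expand sqrt(1452) as a continued fraction. With x_i = (sqrt(1452) + m_i)/d_i and (m_0, d_0) = (0, 1): a_0 = floor(sqrt(1452)) = 38, since 38^2 = 1444 <= 1452 < 1521 = 39^2.
Iterate m_{i+1} = d_i*a_i - m_i, d_{i+1} = (1452 - m_{i+1}^2)/d_i, a_{i+1} = floor((a_0 + m_{i+1})/d_{i+1}):
  m_1 = 1*38 - 0 = 38, d_1 = (1452 - 38^2)/1 = 8/1 = 8, a_1 = floor((38 + 38)/8) = 9.
  m_2 = 8*9 - 38 = 34, d_2 = (1452 - 34^2)/8 = 296/8 = 37, a_2 = floor((38 + 34)/37) = 1.
  m_3 = 37*1 - 34 = 3, d_3 = (1452 - 3^2)/37 = 1443/37 = 39, a_3 = floor((38 + 3)/39) = 1.
  m_4 = 39*1 - 3 = 36, d_4 = (1452 - 36^2)/39 = 156/39 = 4, a_4 = floor((38 + 36)/4) = 18.
  m_5 = 4*18 - 36 = 36, d_5 = (1452 - 36^2)/4 = 156/4 = 39, a_5 = floor((38 + 36)/39) = 1.
  m_6 = 39*1 - 36 = 3, d_6 = (1452 - 3^2)/39 = 1443/39 = 37, a_6 = floor((38 + 3)/37) = 1.
  m_7 = 37*1 - 3 = 34, d_7 = (1452 - 34^2)/37 = 296/37 = 8, a_7 = floor((38 + 34)/8) = 9.
  m_8 = 8*9 - 34 = 38, d_8 = (1452 - 38^2)/8 = 8/8 = 1, a_8 = floor((38 + 38)/1) = 76.
  m_9 = 1*76 - 38 = 38, d_9 = (1452 - 38^2)/1 = 8/1 = 8: (m_9, d_9) = (m_1, d_1) = (38, 8), so from here the quotients repeat a_1, ..., a_8; the period length is 8.
So sqrt(1452) = [38; (9, 1, 1, 18, 1, 1, 9, 76)] with period length k = 8.
k is even, so the fundamental solution of x^2 - 1452y^2 = 1 is (p_{k-1}, q_{k-1}) = (p_7, q_7); compute convergents through index 7.
Convergents (p_i = a_i*p_{i-1} + p_{i-2}, q_i = a_i*q_{i-1} + q_{i-2} with p_{-2}=0, p_{-1}=1, q_{-2}=1, q_{-1}=0):
  i=0: a_0=38, p_0 = 38*1 + 0 = 38, q_0 = 38*0 + 1 = 1.
  i=1: a_1=9, p_1 = 9*38 + 1 = 343, q_1 = 9*1 + 0 = 9.
  i=2: a_2=1, p_2 = 1*343 + 38 = 381, q_2 = 1*9 + 1 = 10.
  i=3: a_3=1, p_3 = 1*381 + 343 = 724, q_3 = 1*10 + 9 = 19.
  i=4: a_4=18, p_4 = 18*724 + 381 = 13413, q_4 = 18*19 + 10 = 352.
  i=5: a_5=1, p_5 = 1*13413 + 724 = 14137, q_5 = 1*352 + 19 = 371.
  i=6: a_6=1, p_6 = 1*14137 + 13413 = 27550, q_6 = 1*371 + 352 = 723.
  i=7: a_7=9, p_7 = 9*27550 + 14137 = 262087, q_7 = 9*723 + 371 = 6878.
Check: 262087^2 - 1452*6878^2 = 68689595569 - 68689595568 = 1, so (x, y) = (262087, 6878) solves the equation, and by the theorem it is the least positive solution.

(x, y) = (262087, 6878)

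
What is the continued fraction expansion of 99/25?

Run the Euclidean algorithm on 99 and 25; the successive quotients are the partial quotients a_0, a_1, ... (each step inverts the fractional part left over by the previous one):
  99 = 3*25 + 24, so a_0 = 3.
  25 = 1*24 + 1, so a_1 = 1.
  24 = 24*1 + 0, so a_2 = 24.
The remainder reaches 0 after 3 divisions, so the expansion has 3 partial quotients, read off in order.

[3; 1, 24]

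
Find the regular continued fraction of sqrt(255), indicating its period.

Write x_i = (sqrt(255) + m_i)/d_i with (m_0, d_0) = (0, 1). a_0 = floor(sqrt(255)) = 15, since 15^2 = 225 <= 255 < 256 = 16^2.
Iterate m_{i+1} = d_i*a_i - m_i, d_{i+1} = (255 - m_{i+1}^2)/d_i, a_{i+1} = floor((a_0 + m_{i+1})/d_{i+1}):
  m_1 = 1*15 - 0 = 15, d_1 = (255 - 15^2)/1 = 30/1 = 30, a_1 = floor((15 + 15)/30) = 1.
  m_2 = 30*1 - 15 = 15, d_2 = (255 - 15^2)/30 = 30/30 = 1, a_2 = floor((15 + 15)/1) = 30.
  m_3 = 1*30 - 15 = 15, d_3 = (255 - 15^2)/1 = 30/1 = 30: (m_3, d_3) = (m_1, d_1) = (15, 30), so from here the quotients repeat a_1, a_2; the period length is 2.
Hence the expansion of sqrt(255) is a_0 = 15 followed by the repeating block 1, 30 (period 2).

[15; (1, 30)]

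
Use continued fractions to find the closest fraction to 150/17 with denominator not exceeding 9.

Expand x = 150/17 as a continued fraction with the Euclidean algorithm:
  150 = 8*17 + 14, so a_0 = 8.
  17 = 1*14 + 3, so a_1 = 1.
  14 = 4*3 + 2, so a_2 = 4.
  3 = 1*2 + 1, so a_3 = 1.
  2 = 2*1 + 0, so a_4 = 2.
so x = [8; 1, 4, 1, 2].
Convergents (p_i = a_i*p_{i-1} + p_{i-2}, q_i = a_i*q_{i-1} + q_{i-2} with p_{-2}=0, p_{-1}=1, q_{-2}=1, q_{-1}=0), until the denominator exceeds 9:
  i=0: a_0=8, p_0 = 8*1 + 0 = 8, q_0 = 8*0 + 1 = 1.
  i=1: a_1=1, p_1 = 1*8 + 1 = 9, q_1 = 1*1 + 0 = 1.
  i=2: a_2=4, p_2 = 4*9 + 8 = 44, q_2 = 4*1 + 1 = 5.
  i=3: a_3=1, p_3 = 1*44 + 9 = 53, q_3 = 1*5 + 1 = 6.
  i=4: a_4=2, p_4 = 2*53 + 44 = 150, q_4 = 2*6 + 5 = 17.
q_4 = 17 > 9, so the last convergent with denominator <= 9 is p_3/q_3 = 53/6.
The closest fraction with denominator <= 9 is either p_3/q_3 or the intermediate fraction (k*p_3 + p_2)/(k*q_3 + q_2) with the largest k >= 1 whose denominator stays <= 9; these approach x as k grows, and every other convergent or intermediate fraction in range is farther away.
Largest k: floor((9 - q_2)/q_3) = floor((9 - 5)/6) = 0.
Since k = 0, no intermediate fraction beyond p_3/q_3 has denominator <= 9, so the convergent 53/6 is the closest (its error is |150*6 - 53*17|/(17*6) = 1/102).

53/6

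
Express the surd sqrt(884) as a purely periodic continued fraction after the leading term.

Write x_i = (sqrt(884) + m_i)/d_i with (m_0, d_0) = (0, 1). a_0 = floor(sqrt(884)) = 29, since 29^2 = 841 <= 884 < 900 = 30^2.
Iterate m_{i+1} = d_i*a_i - m_i, d_{i+1} = (884 - m_{i+1}^2)/d_i, a_{i+1} = floor((a_0 + m_{i+1})/d_{i+1}):
  m_1 = 1*29 - 0 = 29, d_1 = (884 - 29^2)/1 = 43/1 = 43, a_1 = floor((29 + 29)/43) = 1.
  m_2 = 43*1 - 29 = 14, d_2 = (884 - 14^2)/43 = 688/43 = 16, a_2 = floor((29 + 14)/16) = 2.
  m_3 = 16*2 - 14 = 18, d_3 = (884 - 18^2)/16 = 560/16 = 35, a_3 = floor((29 + 18)/35) = 1.
  m_4 = 35*1 - 18 = 17, d_4 = (884 - 17^2)/35 = 595/35 = 17, a_4 = floor((29 + 17)/17) = 2.
  m_5 = 17*2 - 17 = 17, d_5 = (884 - 17^2)/17 = 595/17 = 35, a_5 = floor((29 + 17)/35) = 1.
  m_6 = 35*1 - 17 = 18, d_6 = (884 - 18^2)/35 = 560/35 = 16, a_6 = floor((29 + 18)/16) = 2.
  m_7 = 16*2 - 18 = 14, d_7 = (884 - 14^2)/16 = 688/16 = 43, a_7 = floor((29 + 14)/43) = 1.
  m_8 = 43*1 - 14 = 29, d_8 = (884 - 29^2)/43 = 43/43 = 1, a_8 = floor((29 + 29)/1) = 58.
  m_9 = 1*58 - 29 = 29, d_9 = (884 - 29^2)/1 = 43/1 = 43: (m_9, d_9) = (m_1, d_1) = (29, 43), so from here the quotients repeat a_1, ..., a_8; the period length is 8.
Hence the expansion of sqrt(884) is a_0 = 29 followed by the repeating block 1, 2, 1, 2, 1, 2, 1, 58 (period 8).

[29; (1, 2, 1, 2, 1, 2, 1, 58)]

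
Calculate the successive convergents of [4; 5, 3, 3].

4/1, 21/5, 67/16, 222/53

Using the convergent recurrence p_i = a_i*p_{i-1} + p_{i-2}, q_i = a_i*q_{i-1} + q_{i-2} with p_{-2}=0, p_{-1}=1, q_{-2}=1, q_{-1}=0:
  i=0: a_0=4, p_0 = 4*1 + 0 = 4, q_0 = 4*0 + 1 = 1.
  i=1: a_1=5, p_1 = 5*4 + 1 = 21, q_1 = 5*1 + 0 = 5.
  i=2: a_2=3, p_2 = 3*21 + 4 = 67, q_2 = 3*5 + 1 = 16.
  i=3: a_3=3, p_3 = 3*67 + 21 = 222, q_3 = 3*16 + 5 = 53.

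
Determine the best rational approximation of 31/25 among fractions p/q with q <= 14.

16/13

Expand x = 31/25 as a continued fraction with the Euclidean algorithm:
  31 = 1*25 + 6, so a_0 = 1.
  25 = 4*6 + 1, so a_1 = 4.
  6 = 6*1 + 0, so a_2 = 6.
so x = [1; 4, 6].
Convergents (p_i = a_i*p_{i-1} + p_{i-2}, q_i = a_i*q_{i-1} + q_{i-2} with p_{-2}=0, p_{-1}=1, q_{-2}=1, q_{-1}=0), until the denominator exceeds 14:
  i=0: a_0=1, p_0 = 1*1 + 0 = 1, q_0 = 1*0 + 1 = 1.
  i=1: a_1=4, p_1 = 4*1 + 1 = 5, q_1 = 4*1 + 0 = 4.
  i=2: a_2=6, p_2 = 6*5 + 1 = 31, q_2 = 6*4 + 1 = 25.
q_2 = 25 > 14, so the last convergent with denominator <= 14 is p_1/q_1 = 5/4.
The closest fraction with denominator <= 14 is either p_1/q_1 or the intermediate fraction (k*p_1 + p_0)/(k*q_1 + q_0) with the largest k >= 1 whose denominator stays <= 14; these approach x as k grows, and every other convergent or intermediate fraction in range is farther away.
Largest k: floor((14 - q_0)/q_1) = floor((14 - 1)/4) = 3.
That gives (3*5 + 1)/(3*4 + 1) = 16/13.
Compare the errors: |x - 5/4| = |31*4 - 5*25|/(25*4) = 1/100, and |x - 16/13| = |31*13 - 16*25|/(25*13) = 3/325.
Cross-multiplying, 3*100 = 300 < 325 = 1*325, so 3/325 is smaller: the intermediate fraction 16/13 is closer to x than 5/4.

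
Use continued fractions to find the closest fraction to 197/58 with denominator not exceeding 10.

17/5

Expand x = 197/58 as a continued fraction with the Euclidean algorithm:
  197 = 3*58 + 23, so a_0 = 3.
  58 = 2*23 + 12, so a_1 = 2.
  23 = 1*12 + 11, so a_2 = 1.
  12 = 1*11 + 1, so a_3 = 1.
  11 = 11*1 + 0, so a_4 = 11.
so x = [3; 2, 1, 1, 11].
Convergents (p_i = a_i*p_{i-1} + p_{i-2}, q_i = a_i*q_{i-1} + q_{i-2} with p_{-2}=0, p_{-1}=1, q_{-2}=1, q_{-1}=0), until the denominator exceeds 10:
  i=0: a_0=3, p_0 = 3*1 + 0 = 3, q_0 = 3*0 + 1 = 1.
  i=1: a_1=2, p_1 = 2*3 + 1 = 7, q_1 = 2*1 + 0 = 2.
  i=2: a_2=1, p_2 = 1*7 + 3 = 10, q_2 = 1*2 + 1 = 3.
  i=3: a_3=1, p_3 = 1*10 + 7 = 17, q_3 = 1*3 + 2 = 5.
  i=4: a_4=11, p_4 = 11*17 + 10 = 197, q_4 = 11*5 + 3 = 58.
q_4 = 58 > 10, so the last convergent with denominator <= 10 is p_3/q_3 = 17/5.
The closest fraction with denominator <= 10 is either p_3/q_3 or the intermediate fraction (k*p_3 + p_2)/(k*q_3 + q_2) with the largest k >= 1 whose denominator stays <= 10; these approach x as k grows, and every other convergent or intermediate fraction in range is farther away.
Largest k: floor((10 - q_2)/q_3) = floor((10 - 3)/5) = 1.
That gives (1*17 + 10)/(1*5 + 3) = 27/8.
Compare the errors: |x - 17/5| = |197*5 - 17*58|/(58*5) = 1/290, and |x - 27/8| = |197*8 - 27*58|/(58*8) = 10/464.
Cross-multiplying, 1*464 = 464 < 2900 = 10*290, so 1/290 is smaller: the convergent 17/5 is closer to x than 27/8.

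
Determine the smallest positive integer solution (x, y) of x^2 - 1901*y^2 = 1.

(x, y) = (95049, 2180)

First expand sqrt(1901) as a continued fraction. With x_i = (sqrt(1901) + m_i)/d_i and (m_0, d_0) = (0, 1): a_0 = floor(sqrt(1901)) = 43, since 43^2 = 1849 <= 1901 < 1936 = 44^2.
Iterate m_{i+1} = d_i*a_i - m_i, d_{i+1} = (1901 - m_{i+1}^2)/d_i, a_{i+1} = floor((a_0 + m_{i+1})/d_{i+1}):
  m_1 = 1*43 - 0 = 43, d_1 = (1901 - 43^2)/1 = 52/1 = 52, a_1 = floor((43 + 43)/52) = 1.
  m_2 = 52*1 - 43 = 9, d_2 = (1901 - 9^2)/52 = 1820/52 = 35, a_2 = floor((43 + 9)/35) = 1.
  m_3 = 35*1 - 9 = 26, d_3 = (1901 - 26^2)/35 = 1225/35 = 35, a_3 = floor((43 + 26)/35) = 1.
  m_4 = 35*1 - 26 = 9, d_4 = (1901 - 9^2)/35 = 1820/35 = 52, a_4 = floor((43 + 9)/52) = 1.
  m_5 = 52*1 - 9 = 43, d_5 = (1901 - 43^2)/52 = 52/52 = 1, a_5 = floor((43 + 43)/1) = 86.
  m_6 = 1*86 - 43 = 43, d_6 = (1901 - 43^2)/1 = 52/1 = 52: (m_6, d_6) = (m_1, d_1) = (43, 52), so from here the quotients repeat a_1, ..., a_5; the period length is 5.
So sqrt(1901) = [43; (1, 1, 1, 1, 86)] with period length k = 5.
k is odd, so (p_{k-1}, q_{k-1}) only solves x^2 - 1901y^2 = -1 and the fundamental solution of x^2 - 1901y^2 = 1 is (p_{2k-1}, q_{2k-1}) = (p_9, q_9); compute convergents through index 9, running through the period twice.
Convergents (p_i = a_i*p_{i-1} + p_{i-2}, q_i = a_i*q_{i-1} + q_{i-2} with p_{-2}=0, p_{-1}=1, q_{-2}=1, q_{-1}=0):
  i=0: a_0=43, p_0 = 43*1 + 0 = 43, q_0 = 43*0 + 1 = 1.
  i=1: a_1=1, p_1 = 1*43 + 1 = 44, q_1 = 1*1 + 0 = 1.
  i=2: a_2=1, p_2 = 1*44 + 43 = 87, q_2 = 1*1 + 1 = 2.
  i=3: a_3=1, p_3 = 1*87 + 44 = 131, q_3 = 1*2 + 1 = 3.
  i=4: a_4=1, p_4 = 1*131 + 87 = 218, q_4 = 1*3 + 2 = 5.
  i=5: a_5=86, p_5 = 86*218 + 131 = 18879, q_5 = 86*5 + 3 = 433.
  i=6: a_6=1, p_6 = 1*18879 + 218 = 19097, q_6 = 1*433 + 5 = 438.
  i=7: a_7=1, p_7 = 1*19097 + 18879 = 37976, q_7 = 1*438 + 433 = 871.
  i=8: a_8=1, p_8 = 1*37976 + 19097 = 57073, q_8 = 1*871 + 438 = 1309.
  i=9: a_9=1, p_9 = 1*57073 + 37976 = 95049, q_9 = 1*1309 + 871 = 2180.
Indeed p_4^2 - 1901*q_4^2 = 47524 - 47525 = -1, not +1.
Check: 95049^2 - 1901*2180^2 = 9034312401 - 9034312400 = 1, so (x, y) = (95049, 2180) solves the equation, and by the theorem it is the least positive solution.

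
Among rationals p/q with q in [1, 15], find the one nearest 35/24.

Expand x = 35/24 as a continued fraction with the Euclidean algorithm:
  35 = 1*24 + 11, so a_0 = 1.
  24 = 2*11 + 2, so a_1 = 2.
  11 = 5*2 + 1, so a_2 = 5.
  2 = 2*1 + 0, so a_3 = 2.
so x = [1; 2, 5, 2].
Convergents (p_i = a_i*p_{i-1} + p_{i-2}, q_i = a_i*q_{i-1} + q_{i-2} with p_{-2}=0, p_{-1}=1, q_{-2}=1, q_{-1}=0), until the denominator exceeds 15:
  i=0: a_0=1, p_0 = 1*1 + 0 = 1, q_0 = 1*0 + 1 = 1.
  i=1: a_1=2, p_1 = 2*1 + 1 = 3, q_1 = 2*1 + 0 = 2.
  i=2: a_2=5, p_2 = 5*3 + 1 = 16, q_2 = 5*2 + 1 = 11.
  i=3: a_3=2, p_3 = 2*16 + 3 = 35, q_3 = 2*11 + 2 = 24.
q_3 = 24 > 15, so the last convergent with denominator <= 15 is p_2/q_2 = 16/11.
The closest fraction with denominator <= 15 is either p_2/q_2 or the intermediate fraction (k*p_2 + p_1)/(k*q_2 + q_1) with the largest k >= 1 whose denominator stays <= 15; these approach x as k grows, and every other convergent or intermediate fraction in range is farther away.
Largest k: floor((15 - q_1)/q_2) = floor((15 - 2)/11) = 1.
That gives (1*16 + 3)/(1*11 + 2) = 19/13.
Compare the errors: |x - 16/11| = |35*11 - 16*24|/(24*11) = 1/264, and |x - 19/13| = |35*13 - 19*24|/(24*13) = 1/312.
Cross-multiplying, 1*264 = 264 < 312 = 1*312, so 1/312 is smaller: the intermediate fraction 19/13 is closer to x than 16/11.

19/13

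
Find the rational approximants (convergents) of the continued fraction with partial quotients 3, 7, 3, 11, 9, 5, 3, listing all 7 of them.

Using the convergent recurrence p_i = a_i*p_{i-1} + p_{i-2}, q_i = a_i*q_{i-1} + q_{i-2} with p_{-2}=0, p_{-1}=1, q_{-2}=1, q_{-1}=0:
  i=0: a_0=3, p_0 = 3*1 + 0 = 3, q_0 = 3*0 + 1 = 1.
  i=1: a_1=7, p_1 = 7*3 + 1 = 22, q_1 = 7*1 + 0 = 7.
  i=2: a_2=3, p_2 = 3*22 + 3 = 69, q_2 = 3*7 + 1 = 22.
  i=3: a_3=11, p_3 = 11*69 + 22 = 781, q_3 = 11*22 + 7 = 249.
  i=4: a_4=9, p_4 = 9*781 + 69 = 7098, q_4 = 9*249 + 22 = 2263.
  i=5: a_5=5, p_5 = 5*7098 + 781 = 36271, q_5 = 5*2263 + 249 = 11564.
  i=6: a_6=3, p_6 = 3*36271 + 7098 = 115911, q_6 = 3*11564 + 2263 = 36955.

3/1, 22/7, 69/22, 781/249, 7098/2263, 36271/11564, 115911/36955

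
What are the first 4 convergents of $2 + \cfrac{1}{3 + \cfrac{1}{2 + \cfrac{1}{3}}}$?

Using the convergent recurrence p_i = a_i*p_{i-1} + p_{i-2}, q_i = a_i*q_{i-1} + q_{i-2} with p_{-2}=0, p_{-1}=1, q_{-2}=1, q_{-1}=0:
  i=0: a_0=2, p_0 = 2*1 + 0 = 2, q_0 = 2*0 + 1 = 1.
  i=1: a_1=3, p_1 = 3*2 + 1 = 7, q_1 = 3*1 + 0 = 3.
  i=2: a_2=2, p_2 = 2*7 + 2 = 16, q_2 = 2*3 + 1 = 7.
  i=3: a_3=3, p_3 = 3*16 + 7 = 55, q_3 = 3*7 + 3 = 24.

2/1, 7/3, 16/7, 55/24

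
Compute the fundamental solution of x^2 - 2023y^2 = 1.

First expand sqrt(2023) as a continued fraction. With x_i = (sqrt(2023) + m_i)/d_i and (m_0, d_0) = (0, 1): a_0 = floor(sqrt(2023)) = 44, since 44^2 = 1936 <= 2023 < 2025 = 45^2.
Iterate m_{i+1} = d_i*a_i - m_i, d_{i+1} = (2023 - m_{i+1}^2)/d_i, a_{i+1} = floor((a_0 + m_{i+1})/d_{i+1}):
  m_1 = 1*44 - 0 = 44, d_1 = (2023 - 44^2)/1 = 87/1 = 87, a_1 = floor((44 + 44)/87) = 1.
  m_2 = 87*1 - 44 = 43, d_2 = (2023 - 43^2)/87 = 174/87 = 2, a_2 = floor((44 + 43)/2) = 43.
  m_3 = 2*43 - 43 = 43, d_3 = (2023 - 43^2)/2 = 174/2 = 87, a_3 = floor((44 + 43)/87) = 1.
  m_4 = 87*1 - 43 = 44, d_4 = (2023 - 44^2)/87 = 87/87 = 1, a_4 = floor((44 + 44)/1) = 88.
  m_5 = 1*88 - 44 = 44, d_5 = (2023 - 44^2)/1 = 87/1 = 87: (m_5, d_5) = (m_1, d_1) = (44, 87), so from here the quotients repeat a_1, ..., a_4; the period length is 4.
So sqrt(2023) = [44; (1, 43, 1, 88)] with period length k = 4.
k is even, so the fundamental solution of x^2 - 2023y^2 = 1 is (p_{k-1}, q_{k-1}) = (p_3, q_3); compute convergents through index 3.
Convergents (p_i = a_i*p_{i-1} + p_{i-2}, q_i = a_i*q_{i-1} + q_{i-2} with p_{-2}=0, p_{-1}=1, q_{-2}=1, q_{-1}=0):
  i=0: a_0=44, p_0 = 44*1 + 0 = 44, q_0 = 44*0 + 1 = 1.
  i=1: a_1=1, p_1 = 1*44 + 1 = 45, q_1 = 1*1 + 0 = 1.
  i=2: a_2=43, p_2 = 43*45 + 44 = 1979, q_2 = 43*1 + 1 = 44.
  i=3: a_3=1, p_3 = 1*1979 + 45 = 2024, q_3 = 1*44 + 1 = 45.
Check: 2024^2 - 2023*45^2 = 4096576 - 4096575 = 1, so (x, y) = (2024, 45) solves the equation, and by the theorem it is the least positive solution.

(x, y) = (2024, 45)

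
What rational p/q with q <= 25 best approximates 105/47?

38/17

Expand x = 105/47 as a continued fraction with the Euclidean algorithm:
  105 = 2*47 + 11, so a_0 = 2.
  47 = 4*11 + 3, so a_1 = 4.
  11 = 3*3 + 2, so a_2 = 3.
  3 = 1*2 + 1, so a_3 = 1.
  2 = 2*1 + 0, so a_4 = 2.
so x = [2; 4, 3, 1, 2].
Convergents (p_i = a_i*p_{i-1} + p_{i-2}, q_i = a_i*q_{i-1} + q_{i-2} with p_{-2}=0, p_{-1}=1, q_{-2}=1, q_{-1}=0), until the denominator exceeds 25:
  i=0: a_0=2, p_0 = 2*1 + 0 = 2, q_0 = 2*0 + 1 = 1.
  i=1: a_1=4, p_1 = 4*2 + 1 = 9, q_1 = 4*1 + 0 = 4.
  i=2: a_2=3, p_2 = 3*9 + 2 = 29, q_2 = 3*4 + 1 = 13.
  i=3: a_3=1, p_3 = 1*29 + 9 = 38, q_3 = 1*13 + 4 = 17.
  i=4: a_4=2, p_4 = 2*38 + 29 = 105, q_4 = 2*17 + 13 = 47.
q_4 = 47 > 25, so the last convergent with denominator <= 25 is p_3/q_3 = 38/17.
The closest fraction with denominator <= 25 is either p_3/q_3 or the intermediate fraction (k*p_3 + p_2)/(k*q_3 + q_2) with the largest k >= 1 whose denominator stays <= 25; these approach x as k grows, and every other convergent or intermediate fraction in range is farther away.
Largest k: floor((25 - q_2)/q_3) = floor((25 - 13)/17) = 0.
Since k = 0, no intermediate fraction beyond p_3/q_3 has denominator <= 25, so the convergent 38/17 is the closest (its error is |105*17 - 38*47|/(47*17) = 1/799).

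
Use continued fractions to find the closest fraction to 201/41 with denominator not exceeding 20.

49/10

Expand x = 201/41 as a continued fraction with the Euclidean algorithm:
  201 = 4*41 + 37, so a_0 = 4.
  41 = 1*37 + 4, so a_1 = 1.
  37 = 9*4 + 1, so a_2 = 9.
  4 = 4*1 + 0, so a_3 = 4.
so x = [4; 1, 9, 4].
Convergents (p_i = a_i*p_{i-1} + p_{i-2}, q_i = a_i*q_{i-1} + q_{i-2} with p_{-2}=0, p_{-1}=1, q_{-2}=1, q_{-1}=0), until the denominator exceeds 20:
  i=0: a_0=4, p_0 = 4*1 + 0 = 4, q_0 = 4*0 + 1 = 1.
  i=1: a_1=1, p_1 = 1*4 + 1 = 5, q_1 = 1*1 + 0 = 1.
  i=2: a_2=9, p_2 = 9*5 + 4 = 49, q_2 = 9*1 + 1 = 10.
  i=3: a_3=4, p_3 = 4*49 + 5 = 201, q_3 = 4*10 + 1 = 41.
q_3 = 41 > 20, so the last convergent with denominator <= 20 is p_2/q_2 = 49/10.
The closest fraction with denominator <= 20 is either p_2/q_2 or the intermediate fraction (k*p_2 + p_1)/(k*q_2 + q_1) with the largest k >= 1 whose denominator stays <= 20; these approach x as k grows, and every other convergent or intermediate fraction in range is farther away.
Largest k: floor((20 - q_1)/q_2) = floor((20 - 1)/10) = 1.
That gives (1*49 + 5)/(1*10 + 1) = 54/11.
Compare the errors: |x - 49/10| = |201*10 - 49*41|/(41*10) = 1/410, and |x - 54/11| = |201*11 - 54*41|/(41*11) = 3/451.
Cross-multiplying, 1*451 = 451 < 1230 = 3*410, so 1/410 is smaller: the convergent 49/10 is closer to x than 54/11.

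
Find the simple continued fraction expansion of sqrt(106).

[10; (3, 2, 1, 1, 1, 1, 2, 3, 20)]

Write x_i = (sqrt(106) + m_i)/d_i with (m_0, d_0) = (0, 1). a_0 = floor(sqrt(106)) = 10, since 10^2 = 100 <= 106 < 121 = 11^2.
Iterate m_{i+1} = d_i*a_i - m_i, d_{i+1} = (106 - m_{i+1}^2)/d_i, a_{i+1} = floor((a_0 + m_{i+1})/d_{i+1}):
  m_1 = 1*10 - 0 = 10, d_1 = (106 - 10^2)/1 = 6/1 = 6, a_1 = floor((10 + 10)/6) = 3.
  m_2 = 6*3 - 10 = 8, d_2 = (106 - 8^2)/6 = 42/6 = 7, a_2 = floor((10 + 8)/7) = 2.
  m_3 = 7*2 - 8 = 6, d_3 = (106 - 6^2)/7 = 70/7 = 10, a_3 = floor((10 + 6)/10) = 1.
  m_4 = 10*1 - 6 = 4, d_4 = (106 - 4^2)/10 = 90/10 = 9, a_4 = floor((10 + 4)/9) = 1.
  m_5 = 9*1 - 4 = 5, d_5 = (106 - 5^2)/9 = 81/9 = 9, a_5 = floor((10 + 5)/9) = 1.
  m_6 = 9*1 - 5 = 4, d_6 = (106 - 4^2)/9 = 90/9 = 10, a_6 = floor((10 + 4)/10) = 1.
  m_7 = 10*1 - 4 = 6, d_7 = (106 - 6^2)/10 = 70/10 = 7, a_7 = floor((10 + 6)/7) = 2.
  m_8 = 7*2 - 6 = 8, d_8 = (106 - 8^2)/7 = 42/7 = 6, a_8 = floor((10 + 8)/6) = 3.
  m_9 = 6*3 - 8 = 10, d_9 = (106 - 10^2)/6 = 6/6 = 1, a_9 = floor((10 + 10)/1) = 20.
  m_10 = 1*20 - 10 = 10, d_10 = (106 - 10^2)/1 = 6/1 = 6: (m_10, d_10) = (m_1, d_1) = (10, 6), so from here the quotients repeat a_1, ..., a_9; the period length is 9.
Hence the expansion of sqrt(106) is a_0 = 10 followed by the repeating block 3, 2, 1, 1, 1, 1, 2, 3, 20 (period 9).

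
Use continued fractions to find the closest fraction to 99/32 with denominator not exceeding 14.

Expand x = 99/32 as a continued fraction with the Euclidean algorithm:
  99 = 3*32 + 3, so a_0 = 3.
  32 = 10*3 + 2, so a_1 = 10.
  3 = 1*2 + 1, so a_2 = 1.
  2 = 2*1 + 0, so a_3 = 2.
so x = [3; 10, 1, 2].
Convergents (p_i = a_i*p_{i-1} + p_{i-2}, q_i = a_i*q_{i-1} + q_{i-2} with p_{-2}=0, p_{-1}=1, q_{-2}=1, q_{-1}=0), until the denominator exceeds 14:
  i=0: a_0=3, p_0 = 3*1 + 0 = 3, q_0 = 3*0 + 1 = 1.
  i=1: a_1=10, p_1 = 10*3 + 1 = 31, q_1 = 10*1 + 0 = 10.
  i=2: a_2=1, p_2 = 1*31 + 3 = 34, q_2 = 1*10 + 1 = 11.
  i=3: a_3=2, p_3 = 2*34 + 31 = 99, q_3 = 2*11 + 10 = 32.
q_3 = 32 > 14, so the last convergent with denominator <= 14 is p_2/q_2 = 34/11.
The closest fraction with denominator <= 14 is either p_2/q_2 or the intermediate fraction (k*p_2 + p_1)/(k*q_2 + q_1) with the largest k >= 1 whose denominator stays <= 14; these approach x as k grows, and every other convergent or intermediate fraction in range is farther away.
Largest k: floor((14 - q_1)/q_2) = floor((14 - 10)/11) = 0.
Since k = 0, no intermediate fraction beyond p_2/q_2 has denominator <= 14, so the convergent 34/11 is the closest (its error is |99*11 - 34*32|/(32*11) = 1/352).

34/11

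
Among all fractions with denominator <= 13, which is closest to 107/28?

Expand x = 107/28 as a continued fraction with the Euclidean algorithm:
  107 = 3*28 + 23, so a_0 = 3.
  28 = 1*23 + 5, so a_1 = 1.
  23 = 4*5 + 3, so a_2 = 4.
  5 = 1*3 + 2, so a_3 = 1.
  3 = 1*2 + 1, so a_4 = 1.
  2 = 2*1 + 0, so a_5 = 2.
so x = [3; 1, 4, 1, 1, 2].
Convergents (p_i = a_i*p_{i-1} + p_{i-2}, q_i = a_i*q_{i-1} + q_{i-2} with p_{-2}=0, p_{-1}=1, q_{-2}=1, q_{-1}=0), until the denominator exceeds 13:
  i=0: a_0=3, p_0 = 3*1 + 0 = 3, q_0 = 3*0 + 1 = 1.
  i=1: a_1=1, p_1 = 1*3 + 1 = 4, q_1 = 1*1 + 0 = 1.
  i=2: a_2=4, p_2 = 4*4 + 3 = 19, q_2 = 4*1 + 1 = 5.
  i=3: a_3=1, p_3 = 1*19 + 4 = 23, q_3 = 1*5 + 1 = 6.
  i=4: a_4=1, p_4 = 1*23 + 19 = 42, q_4 = 1*6 + 5 = 11.
  i=5: a_5=2, p_5 = 2*42 + 23 = 107, q_5 = 2*11 + 6 = 28.
q_5 = 28 > 13, so the last convergent with denominator <= 13 is p_4/q_4 = 42/11.
The closest fraction with denominator <= 13 is either p_4/q_4 or the intermediate fraction (k*p_4 + p_3)/(k*q_4 + q_3) with the largest k >= 1 whose denominator stays <= 13; these approach x as k grows, and every other convergent or intermediate fraction in range is farther away.
Largest k: floor((13 - q_3)/q_4) = floor((13 - 6)/11) = 0.
Since k = 0, no intermediate fraction beyond p_4/q_4 has denominator <= 13, so the convergent 42/11 is the closest (its error is |107*11 - 42*28|/(28*11) = 1/308).

42/11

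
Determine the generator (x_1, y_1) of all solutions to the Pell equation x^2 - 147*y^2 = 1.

First expand sqrt(147) as a continued fraction. With x_i = (sqrt(147) + m_i)/d_i and (m_0, d_0) = (0, 1): a_0 = floor(sqrt(147)) = 12, since 12^2 = 144 <= 147 < 169 = 13^2.
Iterate m_{i+1} = d_i*a_i - m_i, d_{i+1} = (147 - m_{i+1}^2)/d_i, a_{i+1} = floor((a_0 + m_{i+1})/d_{i+1}):
  m_1 = 1*12 - 0 = 12, d_1 = (147 - 12^2)/1 = 3/1 = 3, a_1 = floor((12 + 12)/3) = 8.
  m_2 = 3*8 - 12 = 12, d_2 = (147 - 12^2)/3 = 3/3 = 1, a_2 = floor((12 + 12)/1) = 24.
  m_3 = 1*24 - 12 = 12, d_3 = (147 - 12^2)/1 = 3/1 = 3: (m_3, d_3) = (m_1, d_1) = (12, 3), so from here the quotients repeat a_1, a_2; the period length is 2.
So sqrt(147) = [12; (8, 24)] with period length k = 2.
k is even, so the fundamental solution of x^2 - 147y^2 = 1 is (p_{k-1}, q_{k-1}) = (p_1, q_1); compute convergents through index 1.
Convergents (p_i = a_i*p_{i-1} + p_{i-2}, q_i = a_i*q_{i-1} + q_{i-2} with p_{-2}=0, p_{-1}=1, q_{-2}=1, q_{-1}=0):
  i=0: a_0=12, p_0 = 12*1 + 0 = 12, q_0 = 12*0 + 1 = 1.
  i=1: a_1=8, p_1 = 8*12 + 1 = 97, q_1 = 8*1 + 0 = 8.
Check: 97^2 - 147*8^2 = 9409 - 9408 = 1, so (x, y) = (97, 8) solves the equation, and by the theorem it is the least positive solution.

(x, y) = (97, 8)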